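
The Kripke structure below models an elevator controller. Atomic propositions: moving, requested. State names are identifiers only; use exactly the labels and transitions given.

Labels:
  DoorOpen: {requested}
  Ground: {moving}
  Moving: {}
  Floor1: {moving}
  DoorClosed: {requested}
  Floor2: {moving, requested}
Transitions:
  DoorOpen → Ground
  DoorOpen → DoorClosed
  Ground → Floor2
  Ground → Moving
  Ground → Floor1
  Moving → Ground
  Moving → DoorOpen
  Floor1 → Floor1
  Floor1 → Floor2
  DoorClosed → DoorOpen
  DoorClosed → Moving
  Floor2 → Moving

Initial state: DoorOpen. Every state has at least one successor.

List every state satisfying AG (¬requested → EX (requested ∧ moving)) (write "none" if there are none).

States satisfying ¬requested → EX (requested ∧ moving): {DoorOpen, Ground, Floor1, DoorClosed, Floor2}.
States satisfying AG (¬requested → EX (requested ∧ moving)): ∅.

none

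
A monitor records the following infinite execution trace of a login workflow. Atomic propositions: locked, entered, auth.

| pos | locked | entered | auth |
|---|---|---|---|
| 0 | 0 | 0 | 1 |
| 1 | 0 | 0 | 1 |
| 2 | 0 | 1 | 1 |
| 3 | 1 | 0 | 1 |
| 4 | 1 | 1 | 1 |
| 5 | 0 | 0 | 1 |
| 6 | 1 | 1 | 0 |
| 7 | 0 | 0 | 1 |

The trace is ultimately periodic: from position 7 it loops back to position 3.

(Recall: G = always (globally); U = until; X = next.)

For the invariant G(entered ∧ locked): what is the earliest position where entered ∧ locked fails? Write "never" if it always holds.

0

At position 0 the labels are {auth}, so entered ∧ locked is false there. This is the first violation.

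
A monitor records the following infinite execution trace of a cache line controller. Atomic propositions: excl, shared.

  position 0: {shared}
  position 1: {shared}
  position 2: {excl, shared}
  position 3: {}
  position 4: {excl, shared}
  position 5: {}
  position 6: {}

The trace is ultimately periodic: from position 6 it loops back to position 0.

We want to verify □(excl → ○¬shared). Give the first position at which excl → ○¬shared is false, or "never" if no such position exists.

never

excl → ○¬shared holds at every position 0..6, and those are all the positions the trace ever visits, so the invariant □(excl → ○¬shared) is never violated.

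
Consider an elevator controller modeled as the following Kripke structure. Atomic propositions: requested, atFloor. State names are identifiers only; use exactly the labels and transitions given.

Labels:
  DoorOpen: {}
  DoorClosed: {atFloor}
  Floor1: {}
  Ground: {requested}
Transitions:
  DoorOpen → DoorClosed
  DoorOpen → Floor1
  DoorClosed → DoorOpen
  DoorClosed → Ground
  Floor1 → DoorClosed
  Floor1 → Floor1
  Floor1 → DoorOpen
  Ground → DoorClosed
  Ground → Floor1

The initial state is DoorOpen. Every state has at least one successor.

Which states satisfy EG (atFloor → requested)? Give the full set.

States satisfying atFloor → requested: {DoorOpen, Floor1, Ground}.
States satisfying EG (atFloor → requested): {DoorOpen, Floor1, Ground}.

{DoorOpen, Floor1, Ground}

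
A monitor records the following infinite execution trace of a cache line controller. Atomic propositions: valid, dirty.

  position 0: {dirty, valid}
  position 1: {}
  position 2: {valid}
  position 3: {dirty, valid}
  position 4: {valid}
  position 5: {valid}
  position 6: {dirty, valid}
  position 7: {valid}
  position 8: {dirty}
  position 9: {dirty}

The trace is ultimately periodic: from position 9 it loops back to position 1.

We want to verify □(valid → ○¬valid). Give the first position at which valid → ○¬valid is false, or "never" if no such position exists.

2

Check valid → ○¬valid at each position in order: 0 ✓, 1 ✓.
At position 2 the labels are {valid} and the next position 3 has {dirty, valid}, so valid → ○¬valid is false there. This is the first violation.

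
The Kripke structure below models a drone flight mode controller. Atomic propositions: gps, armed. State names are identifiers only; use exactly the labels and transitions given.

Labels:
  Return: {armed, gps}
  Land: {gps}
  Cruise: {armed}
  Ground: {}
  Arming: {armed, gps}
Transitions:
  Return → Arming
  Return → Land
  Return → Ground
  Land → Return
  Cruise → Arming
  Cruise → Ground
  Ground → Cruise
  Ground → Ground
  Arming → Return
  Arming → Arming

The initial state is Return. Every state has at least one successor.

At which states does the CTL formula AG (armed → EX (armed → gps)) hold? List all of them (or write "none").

{Return, Land, Cruise, Ground, Arming}

States satisfying armed → EX (armed → gps): {Return, Land, Cruise, Ground, Arming}.
States satisfying AG (armed → EX (armed → gps)): {Return, Land, Cruise, Ground, Arming}.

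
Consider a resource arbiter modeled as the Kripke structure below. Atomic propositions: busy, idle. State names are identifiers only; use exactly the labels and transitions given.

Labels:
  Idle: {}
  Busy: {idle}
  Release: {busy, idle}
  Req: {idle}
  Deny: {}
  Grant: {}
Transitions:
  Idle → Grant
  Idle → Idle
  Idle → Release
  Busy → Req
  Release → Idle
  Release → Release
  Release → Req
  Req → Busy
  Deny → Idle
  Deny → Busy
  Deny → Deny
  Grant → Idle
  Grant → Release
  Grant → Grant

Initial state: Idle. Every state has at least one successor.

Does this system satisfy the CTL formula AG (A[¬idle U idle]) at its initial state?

States satisfying A[¬idle U idle]: {Busy, Release, Req}.
States satisfying AG (A[¬idle U idle]): {Busy, Req}.
Grant is reachable from Idle and violates A[¬idle U idle], so AG fails at Idle.
Idle ∉ Sat(AG (A[¬idle U idle])).

Violated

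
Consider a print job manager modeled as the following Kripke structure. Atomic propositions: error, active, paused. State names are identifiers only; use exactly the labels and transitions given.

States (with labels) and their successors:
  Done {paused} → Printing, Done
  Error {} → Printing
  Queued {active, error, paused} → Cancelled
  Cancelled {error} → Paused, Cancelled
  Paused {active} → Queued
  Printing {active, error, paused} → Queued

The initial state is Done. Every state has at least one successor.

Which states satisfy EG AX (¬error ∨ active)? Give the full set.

States satisfying AX (¬error ∨ active): {Done, Error, Paused, Printing}.
States satisfying EG AX (¬error ∨ active): {Done}.

{Done}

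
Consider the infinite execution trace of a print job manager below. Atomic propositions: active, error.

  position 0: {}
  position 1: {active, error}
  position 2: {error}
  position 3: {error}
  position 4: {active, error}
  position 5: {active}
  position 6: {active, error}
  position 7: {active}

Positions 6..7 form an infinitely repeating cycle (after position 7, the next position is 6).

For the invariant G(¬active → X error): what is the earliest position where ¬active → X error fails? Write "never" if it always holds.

¬active → X error holds at every position 0..7, and those are all the positions the trace ever visits, so the invariant G(¬active → X error) is never violated.

never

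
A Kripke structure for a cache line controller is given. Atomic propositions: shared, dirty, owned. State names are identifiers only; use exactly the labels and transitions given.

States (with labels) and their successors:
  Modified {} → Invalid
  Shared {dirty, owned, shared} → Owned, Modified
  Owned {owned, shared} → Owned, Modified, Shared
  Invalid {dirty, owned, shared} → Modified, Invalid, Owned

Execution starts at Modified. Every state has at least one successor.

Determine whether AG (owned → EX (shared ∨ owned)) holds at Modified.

States satisfying owned → EX (shared ∨ owned): {Modified, Shared, Owned, Invalid}.
States satisfying AG (owned → EX (shared ∨ owned)): {Modified, Shared, Owned, Invalid}.
Every state reachable from Modified satisfies owned → EX (shared ∨ owned).
Modified ∈ Sat(AG (owned → EX (shared ∨ owned))).

Yes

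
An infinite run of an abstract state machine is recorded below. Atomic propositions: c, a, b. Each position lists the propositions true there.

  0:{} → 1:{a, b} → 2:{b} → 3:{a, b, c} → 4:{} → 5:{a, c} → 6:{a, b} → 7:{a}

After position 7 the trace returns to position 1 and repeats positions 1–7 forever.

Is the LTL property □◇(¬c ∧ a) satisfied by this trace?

Holds

◇(¬c ∧ a) holds at every position 0..7, and those are all positions ever visited, so □◇(¬c ∧ a) holds.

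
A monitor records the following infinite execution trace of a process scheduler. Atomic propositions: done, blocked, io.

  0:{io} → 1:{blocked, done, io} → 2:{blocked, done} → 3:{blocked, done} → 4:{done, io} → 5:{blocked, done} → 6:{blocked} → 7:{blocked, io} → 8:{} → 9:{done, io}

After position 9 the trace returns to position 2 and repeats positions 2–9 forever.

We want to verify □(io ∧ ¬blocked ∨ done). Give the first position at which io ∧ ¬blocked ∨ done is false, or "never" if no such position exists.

Check io ∧ ¬blocked ∨ done at each position in order: 0 ✓, 1 ✓, 2 ✓, 3 ✓, 4 ✓, 5 ✓.
At position 6 the labels are {blocked}, so io ∧ ¬blocked ∨ done is false there. This is the first violation.

6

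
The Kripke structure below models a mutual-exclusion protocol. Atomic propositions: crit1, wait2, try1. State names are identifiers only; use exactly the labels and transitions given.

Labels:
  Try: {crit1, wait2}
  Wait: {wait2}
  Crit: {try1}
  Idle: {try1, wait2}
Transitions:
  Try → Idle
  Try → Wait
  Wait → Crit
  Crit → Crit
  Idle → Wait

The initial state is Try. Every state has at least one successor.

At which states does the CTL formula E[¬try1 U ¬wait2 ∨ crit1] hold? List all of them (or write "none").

States satisfying ¬try1: {Try, Wait}.
States satisfying ¬wait2 ∨ crit1: {Try, Crit}.
States satisfying E[¬try1 U ¬wait2 ∨ crit1]: {Try, Wait, Crit}.

{Try, Wait, Crit}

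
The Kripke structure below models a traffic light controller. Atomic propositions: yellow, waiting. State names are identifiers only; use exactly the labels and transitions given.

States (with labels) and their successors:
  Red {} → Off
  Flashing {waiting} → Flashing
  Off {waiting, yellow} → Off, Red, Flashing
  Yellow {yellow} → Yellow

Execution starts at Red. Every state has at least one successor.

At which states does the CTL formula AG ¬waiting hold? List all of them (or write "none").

States satisfying ¬waiting: {Red, Yellow}.
States satisfying AG ¬waiting: {Yellow}.

{Yellow}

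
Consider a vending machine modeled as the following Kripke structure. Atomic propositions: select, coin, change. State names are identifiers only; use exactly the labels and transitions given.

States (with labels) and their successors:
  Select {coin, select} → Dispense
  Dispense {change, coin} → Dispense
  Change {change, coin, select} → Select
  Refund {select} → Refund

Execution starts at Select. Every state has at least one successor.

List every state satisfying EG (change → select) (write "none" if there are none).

States satisfying change → select: {Select, Change, Refund}.
States satisfying EG (change → select): {Refund}.

{Refund}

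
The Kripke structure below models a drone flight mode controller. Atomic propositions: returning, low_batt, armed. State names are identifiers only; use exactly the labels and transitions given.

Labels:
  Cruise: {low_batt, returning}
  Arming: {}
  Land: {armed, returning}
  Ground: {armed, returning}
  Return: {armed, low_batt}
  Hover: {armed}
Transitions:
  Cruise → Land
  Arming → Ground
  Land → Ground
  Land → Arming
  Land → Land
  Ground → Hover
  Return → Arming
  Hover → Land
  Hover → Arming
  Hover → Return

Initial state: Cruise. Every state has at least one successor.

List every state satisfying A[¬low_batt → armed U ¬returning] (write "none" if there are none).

States satisfying ¬low_batt → armed: {Cruise, Land, Ground, Return, Hover}.
States satisfying ¬returning: {Arming, Return, Hover}.
States satisfying A[¬low_batt → armed U ¬returning]: {Arming, Ground, Return, Hover}.

{Arming, Ground, Return, Hover}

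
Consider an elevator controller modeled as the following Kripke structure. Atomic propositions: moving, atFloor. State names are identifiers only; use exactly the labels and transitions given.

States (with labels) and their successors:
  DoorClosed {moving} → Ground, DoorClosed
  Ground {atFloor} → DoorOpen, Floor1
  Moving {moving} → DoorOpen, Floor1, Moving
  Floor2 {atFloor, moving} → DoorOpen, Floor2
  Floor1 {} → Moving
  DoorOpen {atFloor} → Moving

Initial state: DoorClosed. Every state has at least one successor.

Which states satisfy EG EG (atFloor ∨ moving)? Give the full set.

States satisfying EG (atFloor ∨ moving): {DoorClosed, Ground, Moving, Floor2, DoorOpen}.
States satisfying EG EG (atFloor ∨ moving): {DoorClosed, Ground, Moving, Floor2, DoorOpen}.

{DoorClosed, Ground, Moving, Floor2, DoorOpen}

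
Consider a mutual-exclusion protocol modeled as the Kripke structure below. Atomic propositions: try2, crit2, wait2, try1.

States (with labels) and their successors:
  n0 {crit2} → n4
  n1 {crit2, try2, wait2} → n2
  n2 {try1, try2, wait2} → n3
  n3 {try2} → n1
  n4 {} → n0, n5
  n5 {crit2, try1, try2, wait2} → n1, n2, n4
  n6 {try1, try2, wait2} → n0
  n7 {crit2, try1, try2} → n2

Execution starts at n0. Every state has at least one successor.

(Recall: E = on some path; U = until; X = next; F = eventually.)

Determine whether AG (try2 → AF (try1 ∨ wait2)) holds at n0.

Yes

States satisfying try2 → AF (try1 ∨ wait2): {n0, n1, n2, n3, n4, n5, n6, n7}.
States satisfying AG (try2 → AF (try1 ∨ wait2)): {n0, n1, n2, n3, n4, n5, n6, n7}.
Every state reachable from n0 satisfies try2 → AF (try1 ∨ wait2).
n0 ∈ Sat(AG (try2 → AF (try1 ∨ wait2))).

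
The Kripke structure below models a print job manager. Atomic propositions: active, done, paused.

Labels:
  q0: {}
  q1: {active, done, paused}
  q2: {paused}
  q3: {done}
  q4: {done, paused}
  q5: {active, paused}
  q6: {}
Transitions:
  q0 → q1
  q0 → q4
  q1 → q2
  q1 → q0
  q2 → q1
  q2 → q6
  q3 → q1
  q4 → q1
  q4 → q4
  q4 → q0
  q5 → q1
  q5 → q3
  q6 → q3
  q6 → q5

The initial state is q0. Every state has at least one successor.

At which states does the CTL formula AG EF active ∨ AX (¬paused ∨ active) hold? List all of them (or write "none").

States satisfying EF active: {q0, q1, q2, q3, q4, q5, q6}.
States satisfying AG EF active: {q0, q1, q2, q3, q4, q5, q6}.
States satisfying ¬paused ∨ active: {q0, q1, q3, q5, q6}.
States satisfying AX (¬paused ∨ active): {q2, q3, q5, q6}.
States satisfying AG EF active ∨ AX (¬paused ∨ active): {q0, q1, q2, q3, q4, q5, q6}.

{q0, q1, q2, q3, q4, q5, q6}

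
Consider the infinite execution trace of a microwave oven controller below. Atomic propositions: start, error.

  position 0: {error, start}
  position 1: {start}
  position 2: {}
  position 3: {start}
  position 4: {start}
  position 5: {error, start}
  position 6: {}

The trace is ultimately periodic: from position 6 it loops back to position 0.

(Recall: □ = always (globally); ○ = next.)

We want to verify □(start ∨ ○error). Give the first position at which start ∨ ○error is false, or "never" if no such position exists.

Check start ∨ ○error at each position in order: 0 ✓, 1 ✓.
At position 2 the labels are {} and the next position 3 has {start}, so start ∨ ○error is false there. This is the first violation.

2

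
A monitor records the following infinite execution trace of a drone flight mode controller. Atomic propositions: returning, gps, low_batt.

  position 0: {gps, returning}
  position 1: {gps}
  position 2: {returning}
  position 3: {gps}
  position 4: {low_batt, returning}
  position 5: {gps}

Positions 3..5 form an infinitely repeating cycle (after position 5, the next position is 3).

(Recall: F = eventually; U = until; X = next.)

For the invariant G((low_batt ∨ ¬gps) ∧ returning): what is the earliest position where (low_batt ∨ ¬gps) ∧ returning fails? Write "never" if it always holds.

0

At position 0 the labels are {gps, returning}, so (low_batt ∨ ¬gps) ∧ returning is false there. This is the first violation.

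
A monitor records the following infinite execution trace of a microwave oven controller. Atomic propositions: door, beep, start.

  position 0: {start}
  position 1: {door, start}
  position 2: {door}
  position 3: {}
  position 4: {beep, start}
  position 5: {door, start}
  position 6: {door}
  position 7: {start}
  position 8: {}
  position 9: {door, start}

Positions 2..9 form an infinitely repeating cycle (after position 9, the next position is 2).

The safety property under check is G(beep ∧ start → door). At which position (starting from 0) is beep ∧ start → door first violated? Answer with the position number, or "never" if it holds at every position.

Check beep ∧ start → door at each position in order: 0 ✓, 1 ✓, 2 ✓, 3 ✓.
At position 4 the labels are {beep, start}, so beep ∧ start → door is false there. This is the first violation.

4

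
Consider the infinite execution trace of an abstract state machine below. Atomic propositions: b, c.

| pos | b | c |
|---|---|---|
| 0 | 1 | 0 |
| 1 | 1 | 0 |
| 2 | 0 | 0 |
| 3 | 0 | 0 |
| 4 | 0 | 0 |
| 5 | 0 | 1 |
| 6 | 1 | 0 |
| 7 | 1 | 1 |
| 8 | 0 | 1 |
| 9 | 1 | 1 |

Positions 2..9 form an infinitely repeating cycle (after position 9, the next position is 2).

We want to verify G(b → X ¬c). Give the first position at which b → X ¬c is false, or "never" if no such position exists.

6

Check b → X ¬c at each position in order: 0 ✓, 1 ✓, 2 ✓, 3 ✓, 4 ✓, 5 ✓.
At position 6 the labels are {b} and the next position 7 has {b, c}, so b → X ¬c is false there. This is the first violation.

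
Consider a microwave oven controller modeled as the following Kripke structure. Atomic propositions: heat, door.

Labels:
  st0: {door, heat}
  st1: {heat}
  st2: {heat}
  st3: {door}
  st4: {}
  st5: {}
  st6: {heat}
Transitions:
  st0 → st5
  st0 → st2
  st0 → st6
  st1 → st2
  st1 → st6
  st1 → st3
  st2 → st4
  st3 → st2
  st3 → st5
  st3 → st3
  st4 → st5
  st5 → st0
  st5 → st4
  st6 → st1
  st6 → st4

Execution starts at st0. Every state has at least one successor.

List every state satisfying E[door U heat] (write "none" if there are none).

{st0, st1, st2, st3, st6}

States satisfying door: {st0, st3}.
States satisfying heat: {st0, st1, st2, st6}.
States satisfying E[door U heat]: {st0, st1, st2, st3, st6}.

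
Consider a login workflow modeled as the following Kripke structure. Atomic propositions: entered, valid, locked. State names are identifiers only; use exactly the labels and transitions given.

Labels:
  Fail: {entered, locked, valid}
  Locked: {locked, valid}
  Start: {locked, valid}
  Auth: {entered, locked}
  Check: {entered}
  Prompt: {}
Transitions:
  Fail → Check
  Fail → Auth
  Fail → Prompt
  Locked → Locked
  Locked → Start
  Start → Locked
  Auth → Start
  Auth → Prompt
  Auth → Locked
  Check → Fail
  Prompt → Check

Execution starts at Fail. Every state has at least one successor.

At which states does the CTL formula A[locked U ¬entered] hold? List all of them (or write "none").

States satisfying locked: {Fail, Locked, Start, Auth}.
States satisfying ¬entered: {Locked, Start, Prompt}.
States satisfying A[locked U ¬entered]: {Locked, Start, Auth, Prompt}.

{Locked, Start, Auth, Prompt}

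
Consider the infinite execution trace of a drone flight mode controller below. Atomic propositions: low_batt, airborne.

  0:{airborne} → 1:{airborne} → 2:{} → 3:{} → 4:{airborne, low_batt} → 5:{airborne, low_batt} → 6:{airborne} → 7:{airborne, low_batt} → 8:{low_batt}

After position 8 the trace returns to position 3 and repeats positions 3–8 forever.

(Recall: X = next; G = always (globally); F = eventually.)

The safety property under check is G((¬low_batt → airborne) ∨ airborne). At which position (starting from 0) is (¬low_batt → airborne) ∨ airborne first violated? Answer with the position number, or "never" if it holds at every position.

Check (¬low_batt → airborne) ∨ airborne at each position in order: 0 ✓, 1 ✓.
At position 2 the labels are {}, so (¬low_batt → airborne) ∨ airborne is false there. This is the first violation.

2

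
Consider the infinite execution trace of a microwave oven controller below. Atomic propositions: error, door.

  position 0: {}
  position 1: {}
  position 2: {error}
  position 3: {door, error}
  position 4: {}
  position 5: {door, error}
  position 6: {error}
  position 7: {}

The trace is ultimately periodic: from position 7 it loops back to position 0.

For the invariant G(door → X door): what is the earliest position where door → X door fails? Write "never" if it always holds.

Check door → X door at each position in order: 0 ✓, 1 ✓, 2 ✓.
At position 3 the labels are {door, error} and the next position 4 has {}, so door → X door is false there. This is the first violation.

3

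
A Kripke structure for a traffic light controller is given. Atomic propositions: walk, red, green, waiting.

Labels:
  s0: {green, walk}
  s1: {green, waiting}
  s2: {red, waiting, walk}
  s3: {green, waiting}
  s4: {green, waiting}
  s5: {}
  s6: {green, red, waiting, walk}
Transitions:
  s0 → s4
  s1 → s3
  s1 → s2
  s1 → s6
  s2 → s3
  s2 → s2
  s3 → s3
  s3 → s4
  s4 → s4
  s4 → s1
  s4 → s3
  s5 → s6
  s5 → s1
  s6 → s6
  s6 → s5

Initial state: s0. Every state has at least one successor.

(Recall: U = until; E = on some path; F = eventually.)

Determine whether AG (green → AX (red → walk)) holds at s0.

States satisfying green → AX (red → walk): {s0, s1, s2, s3, s4, s5, s6}.
States satisfying AG (green → AX (red → walk)): {s0, s1, s2, s3, s4, s5, s6}.
Every state reachable from s0 satisfies green → AX (red → walk).
s0 ∈ Sat(AG (green → AX (red → walk))).

Yes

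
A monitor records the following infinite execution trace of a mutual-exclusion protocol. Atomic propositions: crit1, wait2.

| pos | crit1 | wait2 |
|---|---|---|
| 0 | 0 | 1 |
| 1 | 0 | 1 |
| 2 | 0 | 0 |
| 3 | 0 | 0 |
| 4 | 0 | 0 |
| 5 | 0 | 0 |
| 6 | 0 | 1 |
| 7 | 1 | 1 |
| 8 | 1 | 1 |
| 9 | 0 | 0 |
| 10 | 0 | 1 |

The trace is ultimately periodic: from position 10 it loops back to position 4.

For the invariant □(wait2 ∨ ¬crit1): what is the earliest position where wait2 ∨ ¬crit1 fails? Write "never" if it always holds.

wait2 ∨ ¬crit1 holds at every position 0..10, and those are all the positions the trace ever visits, so the invariant □(wait2 ∨ ¬crit1) is never violated.

never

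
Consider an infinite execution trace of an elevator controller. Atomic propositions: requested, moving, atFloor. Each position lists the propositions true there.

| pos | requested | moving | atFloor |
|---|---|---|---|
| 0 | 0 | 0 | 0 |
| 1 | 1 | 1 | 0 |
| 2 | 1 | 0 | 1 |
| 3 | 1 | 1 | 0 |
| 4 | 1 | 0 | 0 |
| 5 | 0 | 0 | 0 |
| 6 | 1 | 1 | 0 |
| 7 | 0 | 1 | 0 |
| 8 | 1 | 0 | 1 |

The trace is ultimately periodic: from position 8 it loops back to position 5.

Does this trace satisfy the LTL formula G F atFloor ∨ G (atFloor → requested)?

F atFloor holds at every position 0..8, and those are all positions ever visited, so G F atFloor holds.
atFloor → requested holds at every position 0..8, and those are all positions ever visited, so G (atFloor → requested) holds.
Positions where atFloor holds: 2, 8.
Check requested at each: 2→ok, 8→ok.
At position 0: G F atFloor is true; G (atFloor → requested) is true; so G F atFloor ∨ G (atFloor → requested) is true.

Yes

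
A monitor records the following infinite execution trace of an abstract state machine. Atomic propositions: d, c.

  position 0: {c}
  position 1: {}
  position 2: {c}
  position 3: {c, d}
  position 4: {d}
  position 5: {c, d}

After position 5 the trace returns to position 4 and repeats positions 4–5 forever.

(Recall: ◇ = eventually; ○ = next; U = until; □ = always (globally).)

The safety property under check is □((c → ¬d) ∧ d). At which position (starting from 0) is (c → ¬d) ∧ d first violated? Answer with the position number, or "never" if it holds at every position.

At position 0 the labels are {c}, so (c → ¬d) ∧ d is false there. This is the first violation.

0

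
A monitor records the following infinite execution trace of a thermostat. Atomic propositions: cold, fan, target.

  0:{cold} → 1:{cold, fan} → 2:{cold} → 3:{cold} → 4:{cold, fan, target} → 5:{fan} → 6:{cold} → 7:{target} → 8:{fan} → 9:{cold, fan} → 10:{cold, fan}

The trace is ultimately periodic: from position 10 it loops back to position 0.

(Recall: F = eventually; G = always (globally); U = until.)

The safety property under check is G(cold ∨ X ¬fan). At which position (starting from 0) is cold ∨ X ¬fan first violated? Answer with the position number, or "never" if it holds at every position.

Check cold ∨ X ¬fan at each position in order: 0 ✓, 1 ✓, 2 ✓, 3 ✓, 4 ✓, 5 ✓, 6 ✓.
At position 7 the labels are {target} and the next position 8 has {fan}, so cold ∨ X ¬fan is false there. This is the first violation.

7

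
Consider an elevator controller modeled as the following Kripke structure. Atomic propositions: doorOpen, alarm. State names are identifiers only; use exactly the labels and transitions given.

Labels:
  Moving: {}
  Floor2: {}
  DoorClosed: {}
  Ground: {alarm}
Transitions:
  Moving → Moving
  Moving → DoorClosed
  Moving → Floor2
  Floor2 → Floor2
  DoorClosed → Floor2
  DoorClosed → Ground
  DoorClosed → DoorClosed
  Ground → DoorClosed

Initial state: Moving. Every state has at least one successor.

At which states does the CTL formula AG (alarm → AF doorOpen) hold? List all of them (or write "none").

States satisfying alarm → AF doorOpen: {Moving, Floor2, DoorClosed}.
States satisfying AG (alarm → AF doorOpen): {Floor2}.

{Floor2}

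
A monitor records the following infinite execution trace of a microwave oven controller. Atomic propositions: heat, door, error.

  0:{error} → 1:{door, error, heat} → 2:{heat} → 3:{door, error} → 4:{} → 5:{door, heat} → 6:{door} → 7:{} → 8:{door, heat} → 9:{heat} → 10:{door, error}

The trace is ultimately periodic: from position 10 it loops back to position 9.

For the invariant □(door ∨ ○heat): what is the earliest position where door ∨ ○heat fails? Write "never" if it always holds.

Check door ∨ ○heat at each position in order: 0 ✓, 1 ✓.
At position 2 the labels are {heat} and the next position 3 has {door, error}, so door ∨ ○heat is false there. This is the first violation.

2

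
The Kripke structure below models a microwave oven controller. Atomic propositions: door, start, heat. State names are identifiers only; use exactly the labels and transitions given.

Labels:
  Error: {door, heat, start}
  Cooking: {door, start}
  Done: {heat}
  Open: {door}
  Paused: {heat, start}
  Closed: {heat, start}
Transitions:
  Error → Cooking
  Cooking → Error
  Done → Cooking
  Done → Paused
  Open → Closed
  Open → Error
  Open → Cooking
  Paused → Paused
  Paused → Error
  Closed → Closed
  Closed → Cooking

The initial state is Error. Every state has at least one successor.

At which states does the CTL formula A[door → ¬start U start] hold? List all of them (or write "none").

{Error, Cooking, Done, Open, Paused, Closed}

States satisfying door → ¬start: {Done, Open, Paused, Closed}.
States satisfying start: {Error, Cooking, Paused, Closed}.
States satisfying A[door → ¬start U start]: {Error, Cooking, Done, Open, Paused, Closed}.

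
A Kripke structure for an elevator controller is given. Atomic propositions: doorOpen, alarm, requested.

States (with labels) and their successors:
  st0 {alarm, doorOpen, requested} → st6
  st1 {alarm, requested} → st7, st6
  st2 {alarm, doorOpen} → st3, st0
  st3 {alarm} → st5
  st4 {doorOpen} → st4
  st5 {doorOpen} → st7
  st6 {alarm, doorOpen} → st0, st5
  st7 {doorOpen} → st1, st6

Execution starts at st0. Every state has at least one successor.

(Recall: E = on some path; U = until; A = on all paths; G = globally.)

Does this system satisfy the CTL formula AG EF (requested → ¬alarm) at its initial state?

States satisfying EF (requested → ¬alarm): {st0, st1, st2, st3, st4, st5, st6, st7}.
States satisfying AG EF (requested → ¬alarm): {st0, st1, st2, st3, st4, st5, st6, st7}.
Every state reachable from st0 satisfies EF (requested → ¬alarm).
st0 ∈ Sat(AG EF (requested → ¬alarm)).

Satisfied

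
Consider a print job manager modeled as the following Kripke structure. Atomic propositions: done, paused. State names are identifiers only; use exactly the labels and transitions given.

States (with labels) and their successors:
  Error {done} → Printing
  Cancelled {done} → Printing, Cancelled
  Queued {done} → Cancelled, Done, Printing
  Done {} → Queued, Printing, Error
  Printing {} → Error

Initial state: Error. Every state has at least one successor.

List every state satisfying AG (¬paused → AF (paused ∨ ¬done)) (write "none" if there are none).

States satisfying ¬paused → AF (paused ∨ ¬done): {Error, Done, Printing}.
States satisfying AG (¬paused → AF (paused ∨ ¬done)): {Error, Printing}.

{Error, Printing}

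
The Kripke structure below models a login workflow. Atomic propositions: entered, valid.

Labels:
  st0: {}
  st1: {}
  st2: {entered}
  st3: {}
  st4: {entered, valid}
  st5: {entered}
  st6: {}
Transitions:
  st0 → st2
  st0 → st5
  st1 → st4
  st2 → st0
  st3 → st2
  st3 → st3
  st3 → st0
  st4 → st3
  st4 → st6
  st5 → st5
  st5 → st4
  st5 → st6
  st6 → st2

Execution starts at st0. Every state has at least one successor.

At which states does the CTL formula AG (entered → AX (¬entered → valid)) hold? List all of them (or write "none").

States satisfying entered → AX (¬entered → valid): {st0, st1, st3, st6}.
States satisfying AG (entered → AX (¬entered → valid)): ∅.

none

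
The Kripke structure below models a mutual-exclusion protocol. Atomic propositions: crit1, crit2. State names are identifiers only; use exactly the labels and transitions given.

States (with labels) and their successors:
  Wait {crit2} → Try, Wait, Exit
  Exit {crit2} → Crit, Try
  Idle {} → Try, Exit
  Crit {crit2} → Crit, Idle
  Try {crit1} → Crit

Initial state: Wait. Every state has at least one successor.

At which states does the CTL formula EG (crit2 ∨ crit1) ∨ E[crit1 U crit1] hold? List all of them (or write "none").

{Wait, Exit, Crit, Try}

States satisfying crit2 ∨ crit1: {Wait, Exit, Crit, Try}.
States satisfying EG (crit2 ∨ crit1): {Wait, Exit, Crit, Try}.
States satisfying crit1: {Try}.
States satisfying E[crit1 U crit1]: {Try}.
States satisfying EG (crit2 ∨ crit1) ∨ E[crit1 U crit1]: {Wait, Exit, Crit, Try}.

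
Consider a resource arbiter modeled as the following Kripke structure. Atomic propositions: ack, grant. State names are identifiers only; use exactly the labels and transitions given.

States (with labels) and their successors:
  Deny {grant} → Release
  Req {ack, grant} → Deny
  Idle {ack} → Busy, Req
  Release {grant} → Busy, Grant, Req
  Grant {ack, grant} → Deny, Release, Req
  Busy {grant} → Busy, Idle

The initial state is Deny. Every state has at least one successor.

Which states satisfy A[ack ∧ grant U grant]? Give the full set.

{Deny, Req, Release, Grant, Busy}

States satisfying ack ∧ grant: {Req, Grant}.
States satisfying grant: {Deny, Req, Release, Grant, Busy}.
States satisfying A[ack ∧ grant U grant]: {Deny, Req, Release, Grant, Busy}.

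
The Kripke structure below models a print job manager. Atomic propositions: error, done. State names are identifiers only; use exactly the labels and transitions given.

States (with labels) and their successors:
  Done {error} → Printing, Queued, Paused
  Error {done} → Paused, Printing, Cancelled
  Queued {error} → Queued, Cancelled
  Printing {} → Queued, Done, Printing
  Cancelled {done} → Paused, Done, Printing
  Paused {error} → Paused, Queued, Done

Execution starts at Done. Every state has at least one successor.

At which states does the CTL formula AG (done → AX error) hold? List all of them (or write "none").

States satisfying done → AX error: {Done, Queued, Printing, Paused}.
States satisfying AG (done → AX error): ∅.

none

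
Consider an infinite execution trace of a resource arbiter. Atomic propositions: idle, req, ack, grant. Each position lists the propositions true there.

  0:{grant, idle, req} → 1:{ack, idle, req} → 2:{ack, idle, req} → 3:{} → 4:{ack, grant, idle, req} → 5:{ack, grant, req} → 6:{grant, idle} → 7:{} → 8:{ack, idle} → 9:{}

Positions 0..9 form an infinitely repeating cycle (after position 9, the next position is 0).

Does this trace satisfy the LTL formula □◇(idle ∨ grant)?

Holds

◇(idle ∨ grant) holds at every position 0..9, and those are all positions ever visited, so □◇(idle ∨ grant) holds.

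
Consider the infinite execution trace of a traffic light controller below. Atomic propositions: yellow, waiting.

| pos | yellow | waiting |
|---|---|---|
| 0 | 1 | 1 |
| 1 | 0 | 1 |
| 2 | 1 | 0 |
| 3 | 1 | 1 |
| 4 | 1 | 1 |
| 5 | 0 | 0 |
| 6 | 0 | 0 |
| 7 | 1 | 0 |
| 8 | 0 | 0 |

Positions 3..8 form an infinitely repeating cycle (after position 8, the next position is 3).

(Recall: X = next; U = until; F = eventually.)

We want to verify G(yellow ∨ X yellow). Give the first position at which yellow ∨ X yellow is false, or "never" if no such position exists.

Check yellow ∨ X yellow at each position in order: 0 ✓, 1 ✓, 2 ✓, 3 ✓, 4 ✓.
At position 5 the labels are {} and the next position 6 has {}, so yellow ∨ X yellow is false there. This is the first violation.

5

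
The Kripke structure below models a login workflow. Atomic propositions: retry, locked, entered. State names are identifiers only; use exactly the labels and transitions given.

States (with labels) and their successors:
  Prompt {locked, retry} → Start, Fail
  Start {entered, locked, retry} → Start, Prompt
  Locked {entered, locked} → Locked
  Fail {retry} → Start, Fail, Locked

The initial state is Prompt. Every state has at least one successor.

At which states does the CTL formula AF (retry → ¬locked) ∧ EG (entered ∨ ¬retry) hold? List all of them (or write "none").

{Locked}

States satisfying retry → ¬locked: {Locked, Fail}.
States satisfying AF (retry → ¬locked): {Locked, Fail}.
States satisfying entered ∨ ¬retry: {Start, Locked}.
States satisfying EG (entered ∨ ¬retry): {Start, Locked}.
States satisfying AF (retry → ¬locked) ∧ EG (entered ∨ ¬retry): {Locked}.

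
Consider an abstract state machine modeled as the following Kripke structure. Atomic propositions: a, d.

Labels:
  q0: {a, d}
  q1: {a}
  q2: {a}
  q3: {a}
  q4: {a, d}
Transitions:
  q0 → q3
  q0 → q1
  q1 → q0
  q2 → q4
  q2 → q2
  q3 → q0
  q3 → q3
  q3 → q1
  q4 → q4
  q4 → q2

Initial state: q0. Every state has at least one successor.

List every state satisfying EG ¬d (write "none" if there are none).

States satisfying ¬d: {q1, q2, q3}.
States satisfying EG ¬d: {q2, q3}.

{q2, q3}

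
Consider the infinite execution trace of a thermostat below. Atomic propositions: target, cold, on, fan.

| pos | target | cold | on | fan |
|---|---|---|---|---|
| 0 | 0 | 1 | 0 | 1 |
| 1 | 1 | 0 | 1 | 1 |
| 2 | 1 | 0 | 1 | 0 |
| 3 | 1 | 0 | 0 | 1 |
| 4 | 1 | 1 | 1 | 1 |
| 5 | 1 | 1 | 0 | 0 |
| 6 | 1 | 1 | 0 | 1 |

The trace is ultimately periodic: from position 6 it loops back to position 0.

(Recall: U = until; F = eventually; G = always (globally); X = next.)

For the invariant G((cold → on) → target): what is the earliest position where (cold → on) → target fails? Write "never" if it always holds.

never

(cold → on) → target holds at every position 0..6, and those are all the positions the trace ever visits, so the invariant G((cold → on) → target) is never violated.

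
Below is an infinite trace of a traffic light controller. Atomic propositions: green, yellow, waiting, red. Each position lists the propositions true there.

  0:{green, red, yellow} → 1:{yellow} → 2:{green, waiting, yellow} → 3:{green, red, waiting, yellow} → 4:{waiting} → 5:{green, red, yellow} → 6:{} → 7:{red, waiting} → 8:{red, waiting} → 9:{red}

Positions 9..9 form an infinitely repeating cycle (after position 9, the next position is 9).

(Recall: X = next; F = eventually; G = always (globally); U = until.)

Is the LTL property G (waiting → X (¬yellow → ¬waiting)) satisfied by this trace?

waiting → X (¬yellow → ¬waiting) must hold at every position from 0 onward. It fails at position 3, so G (waiting → X (¬yellow → ¬waiting)) is false.
Positions where waiting holds: 2, 3, 4, 7, 8.
Check X (¬yellow → ¬waiting) at each: 2→ok, 3→fails, 4→ok, 7→fails, 8→ok.

No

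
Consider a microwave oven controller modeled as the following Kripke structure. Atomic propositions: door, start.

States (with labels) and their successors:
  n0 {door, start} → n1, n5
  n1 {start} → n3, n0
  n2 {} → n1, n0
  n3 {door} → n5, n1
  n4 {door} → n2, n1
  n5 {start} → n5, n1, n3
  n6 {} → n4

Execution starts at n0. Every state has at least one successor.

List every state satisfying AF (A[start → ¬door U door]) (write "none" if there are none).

{n0, n1, n2, n3, n4, n6}

States satisfying A[start → ¬door U door]: {n0, n1, n2, n3, n4, n6}.
States satisfying AF (A[start → ¬door U door]): {n0, n1, n2, n3, n4, n6}.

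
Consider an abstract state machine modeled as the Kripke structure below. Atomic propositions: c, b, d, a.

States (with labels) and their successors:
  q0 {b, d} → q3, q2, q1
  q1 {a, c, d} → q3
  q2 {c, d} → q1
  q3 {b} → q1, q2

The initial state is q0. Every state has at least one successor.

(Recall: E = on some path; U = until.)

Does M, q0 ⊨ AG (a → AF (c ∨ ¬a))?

States satisfying a → AF (c ∨ ¬a): {q0, q1, q2, q3}.
States satisfying AG (a → AF (c ∨ ¬a)): {q0, q1, q2, q3}.
Every state reachable from q0 satisfies a → AF (c ∨ ¬a).
q0 ∈ Sat(AG (a → AF (c ∨ ¬a))).

Satisfied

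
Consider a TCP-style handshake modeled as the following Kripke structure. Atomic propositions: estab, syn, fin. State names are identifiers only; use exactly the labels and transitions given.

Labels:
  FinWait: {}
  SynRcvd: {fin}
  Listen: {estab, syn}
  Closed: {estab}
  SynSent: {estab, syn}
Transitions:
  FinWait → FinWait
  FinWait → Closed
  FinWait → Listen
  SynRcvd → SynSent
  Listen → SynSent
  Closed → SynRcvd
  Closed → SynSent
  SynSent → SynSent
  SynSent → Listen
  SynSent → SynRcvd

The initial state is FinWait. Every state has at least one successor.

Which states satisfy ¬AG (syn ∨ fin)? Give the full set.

{FinWait, Closed}

States satisfying syn ∨ fin: {SynRcvd, Listen, SynSent}.
States satisfying AG (syn ∨ fin): {SynRcvd, Listen, SynSent}.
States satisfying ¬AG (syn ∨ fin): {FinWait, Closed}.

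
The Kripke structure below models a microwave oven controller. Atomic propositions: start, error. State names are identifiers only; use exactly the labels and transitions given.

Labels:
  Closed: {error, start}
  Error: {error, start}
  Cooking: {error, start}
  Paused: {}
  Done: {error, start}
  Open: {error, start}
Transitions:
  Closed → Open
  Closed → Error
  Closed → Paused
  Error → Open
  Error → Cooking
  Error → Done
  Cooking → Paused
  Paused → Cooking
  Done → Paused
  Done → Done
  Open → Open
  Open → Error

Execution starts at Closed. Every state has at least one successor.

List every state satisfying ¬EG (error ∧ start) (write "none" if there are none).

States satisfying error ∧ start: {Closed, Error, Cooking, Done, Open}.
States satisfying EG (error ∧ start): {Closed, Error, Done, Open}.
States satisfying ¬EG (error ∧ start): {Cooking, Paused}.

{Cooking, Paused}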